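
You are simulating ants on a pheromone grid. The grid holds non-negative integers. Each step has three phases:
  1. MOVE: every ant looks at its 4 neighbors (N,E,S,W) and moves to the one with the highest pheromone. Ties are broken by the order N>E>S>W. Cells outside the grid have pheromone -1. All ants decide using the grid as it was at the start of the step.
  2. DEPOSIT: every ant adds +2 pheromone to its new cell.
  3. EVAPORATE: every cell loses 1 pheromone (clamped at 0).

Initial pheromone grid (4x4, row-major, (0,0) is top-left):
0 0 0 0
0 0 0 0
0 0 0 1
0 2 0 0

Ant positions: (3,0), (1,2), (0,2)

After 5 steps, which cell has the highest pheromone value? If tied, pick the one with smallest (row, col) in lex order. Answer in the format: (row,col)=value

Step 1: ant0:(3,0)->E->(3,1) | ant1:(1,2)->N->(0,2) | ant2:(0,2)->E->(0,3)
  grid max=3 at (3,1)
Step 2: ant0:(3,1)->N->(2,1) | ant1:(0,2)->E->(0,3) | ant2:(0,3)->W->(0,2)
  grid max=2 at (0,2)
Step 3: ant0:(2,1)->S->(3,1) | ant1:(0,3)->W->(0,2) | ant2:(0,2)->E->(0,3)
  grid max=3 at (0,2)
Step 4: ant0:(3,1)->N->(2,1) | ant1:(0,2)->E->(0,3) | ant2:(0,3)->W->(0,2)
  grid max=4 at (0,2)
Step 5: ant0:(2,1)->S->(3,1) | ant1:(0,3)->W->(0,2) | ant2:(0,2)->E->(0,3)
  grid max=5 at (0,2)
Final grid:
  0 0 5 5
  0 0 0 0
  0 0 0 0
  0 3 0 0
Max pheromone 5 at (0,2)

Answer: (0,2)=5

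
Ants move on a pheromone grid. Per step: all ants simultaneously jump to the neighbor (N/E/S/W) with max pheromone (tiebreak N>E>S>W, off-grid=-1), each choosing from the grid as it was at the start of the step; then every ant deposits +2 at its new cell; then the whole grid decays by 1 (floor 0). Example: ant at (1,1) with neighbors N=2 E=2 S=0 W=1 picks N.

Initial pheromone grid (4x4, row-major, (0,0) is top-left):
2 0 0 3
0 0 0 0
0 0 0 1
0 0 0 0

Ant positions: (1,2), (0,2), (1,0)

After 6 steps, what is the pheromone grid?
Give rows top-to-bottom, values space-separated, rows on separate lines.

After step 1: ants at (0,2),(0,3),(0,0)
  3 0 1 4
  0 0 0 0
  0 0 0 0
  0 0 0 0
After step 2: ants at (0,3),(0,2),(0,1)
  2 1 2 5
  0 0 0 0
  0 0 0 0
  0 0 0 0
After step 3: ants at (0,2),(0,3),(0,2)
  1 0 5 6
  0 0 0 0
  0 0 0 0
  0 0 0 0
After step 4: ants at (0,3),(0,2),(0,3)
  0 0 6 9
  0 0 0 0
  0 0 0 0
  0 0 0 0
After step 5: ants at (0,2),(0,3),(0,2)
  0 0 9 10
  0 0 0 0
  0 0 0 0
  0 0 0 0
After step 6: ants at (0,3),(0,2),(0,3)
  0 0 10 13
  0 0 0 0
  0 0 0 0
  0 0 0 0

0 0 10 13
0 0 0 0
0 0 0 0
0 0 0 0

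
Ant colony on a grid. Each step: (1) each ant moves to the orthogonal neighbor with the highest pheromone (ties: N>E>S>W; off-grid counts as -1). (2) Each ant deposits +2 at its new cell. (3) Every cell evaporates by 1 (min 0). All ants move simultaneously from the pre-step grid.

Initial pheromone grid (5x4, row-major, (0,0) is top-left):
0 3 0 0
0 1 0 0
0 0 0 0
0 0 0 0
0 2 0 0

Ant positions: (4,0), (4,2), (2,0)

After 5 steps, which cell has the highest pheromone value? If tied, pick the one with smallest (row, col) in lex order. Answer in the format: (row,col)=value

Answer: (4,1)=9

Derivation:
Step 1: ant0:(4,0)->E->(4,1) | ant1:(4,2)->W->(4,1) | ant2:(2,0)->N->(1,0)
  grid max=5 at (4,1)
Step 2: ant0:(4,1)->N->(3,1) | ant1:(4,1)->N->(3,1) | ant2:(1,0)->N->(0,0)
  grid max=4 at (4,1)
Step 3: ant0:(3,1)->S->(4,1) | ant1:(3,1)->S->(4,1) | ant2:(0,0)->E->(0,1)
  grid max=7 at (4,1)
Step 4: ant0:(4,1)->N->(3,1) | ant1:(4,1)->N->(3,1) | ant2:(0,1)->E->(0,2)
  grid max=6 at (4,1)
Step 5: ant0:(3,1)->S->(4,1) | ant1:(3,1)->S->(4,1) | ant2:(0,2)->W->(0,1)
  grid max=9 at (4,1)
Final grid:
  0 2 0 0
  0 0 0 0
  0 0 0 0
  0 4 0 0
  0 9 0 0
Max pheromone 9 at (4,1)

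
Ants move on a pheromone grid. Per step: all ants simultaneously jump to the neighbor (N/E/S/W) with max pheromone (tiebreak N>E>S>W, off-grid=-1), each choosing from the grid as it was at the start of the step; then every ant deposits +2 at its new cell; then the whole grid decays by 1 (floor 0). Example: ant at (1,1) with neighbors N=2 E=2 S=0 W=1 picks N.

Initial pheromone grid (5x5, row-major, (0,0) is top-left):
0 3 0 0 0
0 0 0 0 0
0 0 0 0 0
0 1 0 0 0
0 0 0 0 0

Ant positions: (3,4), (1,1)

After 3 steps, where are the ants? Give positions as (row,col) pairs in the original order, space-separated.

Step 1: ant0:(3,4)->N->(2,4) | ant1:(1,1)->N->(0,1)
  grid max=4 at (0,1)
Step 2: ant0:(2,4)->N->(1,4) | ant1:(0,1)->E->(0,2)
  grid max=3 at (0,1)
Step 3: ant0:(1,4)->N->(0,4) | ant1:(0,2)->W->(0,1)
  grid max=4 at (0,1)

(0,4) (0,1)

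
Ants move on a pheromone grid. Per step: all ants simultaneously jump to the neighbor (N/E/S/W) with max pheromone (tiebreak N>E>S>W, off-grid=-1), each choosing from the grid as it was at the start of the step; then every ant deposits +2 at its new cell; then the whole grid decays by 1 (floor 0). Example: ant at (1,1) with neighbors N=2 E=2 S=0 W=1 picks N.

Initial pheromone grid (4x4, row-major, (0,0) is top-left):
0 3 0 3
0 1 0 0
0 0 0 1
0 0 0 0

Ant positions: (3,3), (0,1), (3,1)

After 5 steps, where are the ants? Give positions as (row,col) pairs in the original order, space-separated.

Step 1: ant0:(3,3)->N->(2,3) | ant1:(0,1)->S->(1,1) | ant2:(3,1)->N->(2,1)
  grid max=2 at (0,1)
Step 2: ant0:(2,3)->N->(1,3) | ant1:(1,1)->N->(0,1) | ant2:(2,1)->N->(1,1)
  grid max=3 at (0,1)
Step 3: ant0:(1,3)->N->(0,3) | ant1:(0,1)->S->(1,1) | ant2:(1,1)->N->(0,1)
  grid max=4 at (0,1)
Step 4: ant0:(0,3)->S->(1,3) | ant1:(1,1)->N->(0,1) | ant2:(0,1)->S->(1,1)
  grid max=5 at (0,1)
Step 5: ant0:(1,3)->N->(0,3) | ant1:(0,1)->S->(1,1) | ant2:(1,1)->N->(0,1)
  grid max=6 at (0,1)

(0,3) (1,1) (0,1)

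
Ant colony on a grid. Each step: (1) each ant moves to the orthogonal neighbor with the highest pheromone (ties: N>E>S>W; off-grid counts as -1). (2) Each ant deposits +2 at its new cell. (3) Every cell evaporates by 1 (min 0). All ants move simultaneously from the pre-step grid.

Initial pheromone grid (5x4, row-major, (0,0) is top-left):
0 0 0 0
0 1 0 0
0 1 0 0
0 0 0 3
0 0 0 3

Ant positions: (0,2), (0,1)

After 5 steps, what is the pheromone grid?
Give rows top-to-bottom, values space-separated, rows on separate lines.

After step 1: ants at (0,3),(1,1)
  0 0 0 1
  0 2 0 0
  0 0 0 0
  0 0 0 2
  0 0 0 2
After step 2: ants at (1,3),(0,1)
  0 1 0 0
  0 1 0 1
  0 0 0 0
  0 0 0 1
  0 0 0 1
After step 3: ants at (0,3),(1,1)
  0 0 0 1
  0 2 0 0
  0 0 0 0
  0 0 0 0
  0 0 0 0
After step 4: ants at (1,3),(0,1)
  0 1 0 0
  0 1 0 1
  0 0 0 0
  0 0 0 0
  0 0 0 0
After step 5: ants at (0,3),(1,1)
  0 0 0 1
  0 2 0 0
  0 0 0 0
  0 0 0 0
  0 0 0 0

0 0 0 1
0 2 0 0
0 0 0 0
0 0 0 0
0 0 0 0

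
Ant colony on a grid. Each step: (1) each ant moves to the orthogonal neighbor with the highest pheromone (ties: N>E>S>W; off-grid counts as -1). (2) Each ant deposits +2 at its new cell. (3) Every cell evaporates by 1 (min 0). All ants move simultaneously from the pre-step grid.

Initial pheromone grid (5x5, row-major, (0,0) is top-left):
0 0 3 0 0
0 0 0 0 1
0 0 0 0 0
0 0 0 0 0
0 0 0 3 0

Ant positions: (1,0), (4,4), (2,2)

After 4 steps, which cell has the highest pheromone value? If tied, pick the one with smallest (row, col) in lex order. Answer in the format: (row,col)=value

Answer: (0,2)=5

Derivation:
Step 1: ant0:(1,0)->N->(0,0) | ant1:(4,4)->W->(4,3) | ant2:(2,2)->N->(1,2)
  grid max=4 at (4,3)
Step 2: ant0:(0,0)->E->(0,1) | ant1:(4,3)->N->(3,3) | ant2:(1,2)->N->(0,2)
  grid max=3 at (0,2)
Step 3: ant0:(0,1)->E->(0,2) | ant1:(3,3)->S->(4,3) | ant2:(0,2)->W->(0,1)
  grid max=4 at (0,2)
Step 4: ant0:(0,2)->W->(0,1) | ant1:(4,3)->N->(3,3) | ant2:(0,1)->E->(0,2)
  grid max=5 at (0,2)
Final grid:
  0 3 5 0 0
  0 0 0 0 0
  0 0 0 0 0
  0 0 0 1 0
  0 0 0 3 0
Max pheromone 5 at (0,2)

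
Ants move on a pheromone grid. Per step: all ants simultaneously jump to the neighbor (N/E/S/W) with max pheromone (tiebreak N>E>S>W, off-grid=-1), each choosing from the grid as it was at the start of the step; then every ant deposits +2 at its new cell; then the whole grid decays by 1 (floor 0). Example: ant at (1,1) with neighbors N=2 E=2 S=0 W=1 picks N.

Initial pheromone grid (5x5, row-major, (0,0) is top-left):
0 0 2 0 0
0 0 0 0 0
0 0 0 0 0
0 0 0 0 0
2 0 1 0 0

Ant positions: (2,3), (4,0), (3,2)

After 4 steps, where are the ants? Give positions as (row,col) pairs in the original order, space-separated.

Step 1: ant0:(2,3)->N->(1,3) | ant1:(4,0)->N->(3,0) | ant2:(3,2)->S->(4,2)
  grid max=2 at (4,2)
Step 2: ant0:(1,3)->N->(0,3) | ant1:(3,0)->S->(4,0) | ant2:(4,2)->N->(3,2)
  grid max=2 at (4,0)
Step 3: ant0:(0,3)->E->(0,4) | ant1:(4,0)->N->(3,0) | ant2:(3,2)->S->(4,2)
  grid max=2 at (4,2)
Step 4: ant0:(0,4)->S->(1,4) | ant1:(3,0)->S->(4,0) | ant2:(4,2)->N->(3,2)
  grid max=2 at (4,0)

(1,4) (4,0) (3,2)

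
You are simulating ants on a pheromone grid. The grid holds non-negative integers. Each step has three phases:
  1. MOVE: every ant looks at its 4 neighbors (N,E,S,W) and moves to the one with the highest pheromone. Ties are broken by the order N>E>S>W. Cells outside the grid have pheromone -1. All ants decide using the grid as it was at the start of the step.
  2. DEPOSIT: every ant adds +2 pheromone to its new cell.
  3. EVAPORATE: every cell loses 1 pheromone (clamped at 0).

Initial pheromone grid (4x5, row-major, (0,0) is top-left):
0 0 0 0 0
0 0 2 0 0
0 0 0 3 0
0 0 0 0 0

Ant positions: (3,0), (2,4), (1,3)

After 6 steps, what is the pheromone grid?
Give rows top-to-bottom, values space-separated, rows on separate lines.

After step 1: ants at (2,0),(2,3),(2,3)
  0 0 0 0 0
  0 0 1 0 0
  1 0 0 6 0
  0 0 0 0 0
After step 2: ants at (1,0),(1,3),(1,3)
  0 0 0 0 0
  1 0 0 3 0
  0 0 0 5 0
  0 0 0 0 0
After step 3: ants at (0,0),(2,3),(2,3)
  1 0 0 0 0
  0 0 0 2 0
  0 0 0 8 0
  0 0 0 0 0
After step 4: ants at (0,1),(1,3),(1,3)
  0 1 0 0 0
  0 0 0 5 0
  0 0 0 7 0
  0 0 0 0 0
After step 5: ants at (0,2),(2,3),(2,3)
  0 0 1 0 0
  0 0 0 4 0
  0 0 0 10 0
  0 0 0 0 0
After step 6: ants at (0,3),(1,3),(1,3)
  0 0 0 1 0
  0 0 0 7 0
  0 0 0 9 0
  0 0 0 0 0

0 0 0 1 0
0 0 0 7 0
0 0 0 9 0
0 0 0 0 0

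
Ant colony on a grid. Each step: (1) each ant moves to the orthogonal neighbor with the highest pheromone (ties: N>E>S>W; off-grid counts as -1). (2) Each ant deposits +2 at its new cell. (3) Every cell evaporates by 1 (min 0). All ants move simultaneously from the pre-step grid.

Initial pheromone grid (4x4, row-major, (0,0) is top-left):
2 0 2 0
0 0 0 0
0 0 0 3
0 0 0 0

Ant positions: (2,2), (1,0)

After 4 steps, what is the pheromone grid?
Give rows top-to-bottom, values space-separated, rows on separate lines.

After step 1: ants at (2,3),(0,0)
  3 0 1 0
  0 0 0 0
  0 0 0 4
  0 0 0 0
After step 2: ants at (1,3),(0,1)
  2 1 0 0
  0 0 0 1
  0 0 0 3
  0 0 0 0
After step 3: ants at (2,3),(0,0)
  3 0 0 0
  0 0 0 0
  0 0 0 4
  0 0 0 0
After step 4: ants at (1,3),(0,1)
  2 1 0 0
  0 0 0 1
  0 0 0 3
  0 0 0 0

2 1 0 0
0 0 0 1
0 0 0 3
0 0 0 0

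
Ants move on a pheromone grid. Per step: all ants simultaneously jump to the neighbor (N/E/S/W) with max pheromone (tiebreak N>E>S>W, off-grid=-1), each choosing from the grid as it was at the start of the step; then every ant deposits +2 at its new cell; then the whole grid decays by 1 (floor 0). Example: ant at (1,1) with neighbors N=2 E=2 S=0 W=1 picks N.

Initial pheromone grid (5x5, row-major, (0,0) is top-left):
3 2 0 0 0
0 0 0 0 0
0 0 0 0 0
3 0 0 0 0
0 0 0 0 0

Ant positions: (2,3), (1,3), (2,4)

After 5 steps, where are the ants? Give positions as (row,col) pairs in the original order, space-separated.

Step 1: ant0:(2,3)->N->(1,3) | ant1:(1,3)->N->(0,3) | ant2:(2,4)->N->(1,4)
  grid max=2 at (0,0)
Step 2: ant0:(1,3)->N->(0,3) | ant1:(0,3)->S->(1,3) | ant2:(1,4)->W->(1,3)
  grid max=4 at (1,3)
Step 3: ant0:(0,3)->S->(1,3) | ant1:(1,3)->N->(0,3) | ant2:(1,3)->N->(0,3)
  grid max=5 at (0,3)
Step 4: ant0:(1,3)->N->(0,3) | ant1:(0,3)->S->(1,3) | ant2:(0,3)->S->(1,3)
  grid max=8 at (1,3)
Step 5: ant0:(0,3)->S->(1,3) | ant1:(1,3)->N->(0,3) | ant2:(1,3)->N->(0,3)
  grid max=9 at (0,3)

(1,3) (0,3) (0,3)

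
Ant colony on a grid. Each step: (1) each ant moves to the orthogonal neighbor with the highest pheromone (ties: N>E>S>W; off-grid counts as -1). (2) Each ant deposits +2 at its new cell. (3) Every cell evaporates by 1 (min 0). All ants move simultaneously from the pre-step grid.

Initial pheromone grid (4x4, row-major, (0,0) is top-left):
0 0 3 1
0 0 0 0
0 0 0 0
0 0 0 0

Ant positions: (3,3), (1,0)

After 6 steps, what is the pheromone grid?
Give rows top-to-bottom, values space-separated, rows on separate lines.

After step 1: ants at (2,3),(0,0)
  1 0 2 0
  0 0 0 0
  0 0 0 1
  0 0 0 0
After step 2: ants at (1,3),(0,1)
  0 1 1 0
  0 0 0 1
  0 0 0 0
  0 0 0 0
After step 3: ants at (0,3),(0,2)
  0 0 2 1
  0 0 0 0
  0 0 0 0
  0 0 0 0
After step 4: ants at (0,2),(0,3)
  0 0 3 2
  0 0 0 0
  0 0 0 0
  0 0 0 0
After step 5: ants at (0,3),(0,2)
  0 0 4 3
  0 0 0 0
  0 0 0 0
  0 0 0 0
After step 6: ants at (0,2),(0,3)
  0 0 5 4
  0 0 0 0
  0 0 0 0
  0 0 0 0

0 0 5 4
0 0 0 0
0 0 0 0
0 0 0 0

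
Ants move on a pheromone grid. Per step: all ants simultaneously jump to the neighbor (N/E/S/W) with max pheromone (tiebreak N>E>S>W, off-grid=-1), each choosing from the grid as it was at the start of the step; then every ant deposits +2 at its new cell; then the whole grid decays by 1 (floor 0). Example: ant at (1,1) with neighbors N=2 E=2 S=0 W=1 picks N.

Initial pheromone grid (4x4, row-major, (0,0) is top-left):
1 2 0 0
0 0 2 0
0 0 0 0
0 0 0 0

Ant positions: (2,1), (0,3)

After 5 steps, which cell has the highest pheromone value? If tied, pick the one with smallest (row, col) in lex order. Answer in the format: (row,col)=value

Answer: (0,2)=5

Derivation:
Step 1: ant0:(2,1)->N->(1,1) | ant1:(0,3)->S->(1,3)
  grid max=1 at (0,1)
Step 2: ant0:(1,1)->N->(0,1) | ant1:(1,3)->W->(1,2)
  grid max=2 at (0,1)
Step 3: ant0:(0,1)->E->(0,2) | ant1:(1,2)->N->(0,2)
  grid max=3 at (0,2)
Step 4: ant0:(0,2)->S->(1,2) | ant1:(0,2)->S->(1,2)
  grid max=4 at (1,2)
Step 5: ant0:(1,2)->N->(0,2) | ant1:(1,2)->N->(0,2)
  grid max=5 at (0,2)
Final grid:
  0 0 5 0
  0 0 3 0
  0 0 0 0
  0 0 0 0
Max pheromone 5 at (0,2)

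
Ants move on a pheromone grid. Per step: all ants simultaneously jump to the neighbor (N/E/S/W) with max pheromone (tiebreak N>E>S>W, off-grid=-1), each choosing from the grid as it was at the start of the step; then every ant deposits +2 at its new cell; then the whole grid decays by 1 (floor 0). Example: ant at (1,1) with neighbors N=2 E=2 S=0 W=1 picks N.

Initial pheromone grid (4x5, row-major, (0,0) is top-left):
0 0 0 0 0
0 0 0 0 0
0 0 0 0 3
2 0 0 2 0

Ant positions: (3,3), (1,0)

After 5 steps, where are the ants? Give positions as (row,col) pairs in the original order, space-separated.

Step 1: ant0:(3,3)->N->(2,3) | ant1:(1,0)->N->(0,0)
  grid max=2 at (2,4)
Step 2: ant0:(2,3)->E->(2,4) | ant1:(0,0)->E->(0,1)
  grid max=3 at (2,4)
Step 3: ant0:(2,4)->N->(1,4) | ant1:(0,1)->E->(0,2)
  grid max=2 at (2,4)
Step 4: ant0:(1,4)->S->(2,4) | ant1:(0,2)->E->(0,3)
  grid max=3 at (2,4)
Step 5: ant0:(2,4)->N->(1,4) | ant1:(0,3)->E->(0,4)
  grid max=2 at (2,4)

(1,4) (0,4)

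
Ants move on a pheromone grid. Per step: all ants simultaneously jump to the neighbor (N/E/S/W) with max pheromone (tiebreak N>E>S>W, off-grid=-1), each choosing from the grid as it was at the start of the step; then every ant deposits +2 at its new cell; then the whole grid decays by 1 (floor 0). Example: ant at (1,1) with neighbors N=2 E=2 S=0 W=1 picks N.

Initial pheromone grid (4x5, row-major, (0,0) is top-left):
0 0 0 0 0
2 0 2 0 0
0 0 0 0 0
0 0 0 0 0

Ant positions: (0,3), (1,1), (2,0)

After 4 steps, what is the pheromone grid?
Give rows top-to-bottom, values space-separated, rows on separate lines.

After step 1: ants at (0,4),(1,2),(1,0)
  0 0 0 0 1
  3 0 3 0 0
  0 0 0 0 0
  0 0 0 0 0
After step 2: ants at (1,4),(0,2),(0,0)
  1 0 1 0 0
  2 0 2 0 1
  0 0 0 0 0
  0 0 0 0 0
After step 3: ants at (0,4),(1,2),(1,0)
  0 0 0 0 1
  3 0 3 0 0
  0 0 0 0 0
  0 0 0 0 0
After step 4: ants at (1,4),(0,2),(0,0)
  1 0 1 0 0
  2 0 2 0 1
  0 0 0 0 0
  0 0 0 0 0

1 0 1 0 0
2 0 2 0 1
0 0 0 0 0
0 0 0 0 0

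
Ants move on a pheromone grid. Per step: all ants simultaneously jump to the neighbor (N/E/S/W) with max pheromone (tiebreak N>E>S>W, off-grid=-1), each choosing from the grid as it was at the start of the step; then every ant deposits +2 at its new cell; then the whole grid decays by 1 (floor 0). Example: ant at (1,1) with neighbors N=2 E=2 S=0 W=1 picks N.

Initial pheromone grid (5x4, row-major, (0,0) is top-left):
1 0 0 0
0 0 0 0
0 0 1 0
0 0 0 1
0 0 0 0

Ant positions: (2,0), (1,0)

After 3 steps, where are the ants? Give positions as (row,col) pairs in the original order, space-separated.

Step 1: ant0:(2,0)->N->(1,0) | ant1:(1,0)->N->(0,0)
  grid max=2 at (0,0)
Step 2: ant0:(1,0)->N->(0,0) | ant1:(0,0)->S->(1,0)
  grid max=3 at (0,0)
Step 3: ant0:(0,0)->S->(1,0) | ant1:(1,0)->N->(0,0)
  grid max=4 at (0,0)

(1,0) (0,0)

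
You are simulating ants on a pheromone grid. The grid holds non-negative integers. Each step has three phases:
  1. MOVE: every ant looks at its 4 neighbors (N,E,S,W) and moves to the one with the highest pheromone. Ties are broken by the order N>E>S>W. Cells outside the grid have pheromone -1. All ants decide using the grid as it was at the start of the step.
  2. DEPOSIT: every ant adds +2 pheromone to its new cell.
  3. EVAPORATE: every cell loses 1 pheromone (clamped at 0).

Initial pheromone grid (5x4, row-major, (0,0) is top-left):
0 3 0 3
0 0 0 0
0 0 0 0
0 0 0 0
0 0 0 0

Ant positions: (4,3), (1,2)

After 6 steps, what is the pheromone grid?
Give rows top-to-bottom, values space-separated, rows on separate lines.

After step 1: ants at (3,3),(0,2)
  0 2 1 2
  0 0 0 0
  0 0 0 0
  0 0 0 1
  0 0 0 0
After step 2: ants at (2,3),(0,3)
  0 1 0 3
  0 0 0 0
  0 0 0 1
  0 0 0 0
  0 0 0 0
After step 3: ants at (1,3),(1,3)
  0 0 0 2
  0 0 0 3
  0 0 0 0
  0 0 0 0
  0 0 0 0
After step 4: ants at (0,3),(0,3)
  0 0 0 5
  0 0 0 2
  0 0 0 0
  0 0 0 0
  0 0 0 0
After step 5: ants at (1,3),(1,3)
  0 0 0 4
  0 0 0 5
  0 0 0 0
  0 0 0 0
  0 0 0 0
After step 6: ants at (0,3),(0,3)
  0 0 0 7
  0 0 0 4
  0 0 0 0
  0 0 0 0
  0 0 0 0

0 0 0 7
0 0 0 4
0 0 0 0
0 0 0 0
0 0 0 0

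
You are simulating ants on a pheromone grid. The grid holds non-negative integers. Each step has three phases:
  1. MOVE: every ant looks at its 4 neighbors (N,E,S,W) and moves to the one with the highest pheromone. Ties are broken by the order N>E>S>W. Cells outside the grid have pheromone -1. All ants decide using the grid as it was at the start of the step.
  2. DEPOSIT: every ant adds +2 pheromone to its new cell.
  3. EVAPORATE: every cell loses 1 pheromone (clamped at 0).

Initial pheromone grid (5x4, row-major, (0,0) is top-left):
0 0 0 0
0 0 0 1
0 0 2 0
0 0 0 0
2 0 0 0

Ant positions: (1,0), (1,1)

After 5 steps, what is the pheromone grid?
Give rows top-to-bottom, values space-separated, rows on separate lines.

After step 1: ants at (0,0),(0,1)
  1 1 0 0
  0 0 0 0
  0 0 1 0
  0 0 0 0
  1 0 0 0
After step 2: ants at (0,1),(0,0)
  2 2 0 0
  0 0 0 0
  0 0 0 0
  0 0 0 0
  0 0 0 0
After step 3: ants at (0,0),(0,1)
  3 3 0 0
  0 0 0 0
  0 0 0 0
  0 0 0 0
  0 0 0 0
After step 4: ants at (0,1),(0,0)
  4 4 0 0
  0 0 0 0
  0 0 0 0
  0 0 0 0
  0 0 0 0
After step 5: ants at (0,0),(0,1)
  5 5 0 0
  0 0 0 0
  0 0 0 0
  0 0 0 0
  0 0 0 0

5 5 0 0
0 0 0 0
0 0 0 0
0 0 0 0
0 0 0 0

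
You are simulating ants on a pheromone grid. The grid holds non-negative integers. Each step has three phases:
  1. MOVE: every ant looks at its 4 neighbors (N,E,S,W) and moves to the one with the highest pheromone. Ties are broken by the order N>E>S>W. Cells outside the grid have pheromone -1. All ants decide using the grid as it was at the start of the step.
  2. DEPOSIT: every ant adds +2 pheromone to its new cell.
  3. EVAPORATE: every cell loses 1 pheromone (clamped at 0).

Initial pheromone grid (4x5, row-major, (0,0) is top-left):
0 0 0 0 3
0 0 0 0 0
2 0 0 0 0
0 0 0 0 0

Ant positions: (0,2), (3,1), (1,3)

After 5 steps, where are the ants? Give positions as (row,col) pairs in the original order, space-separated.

Step 1: ant0:(0,2)->E->(0,3) | ant1:(3,1)->N->(2,1) | ant2:(1,3)->N->(0,3)
  grid max=3 at (0,3)
Step 2: ant0:(0,3)->E->(0,4) | ant1:(2,1)->W->(2,0) | ant2:(0,3)->E->(0,4)
  grid max=5 at (0,4)
Step 3: ant0:(0,4)->W->(0,3) | ant1:(2,0)->N->(1,0) | ant2:(0,4)->W->(0,3)
  grid max=5 at (0,3)
Step 4: ant0:(0,3)->E->(0,4) | ant1:(1,0)->S->(2,0) | ant2:(0,3)->E->(0,4)
  grid max=7 at (0,4)
Step 5: ant0:(0,4)->W->(0,3) | ant1:(2,0)->N->(1,0) | ant2:(0,4)->W->(0,3)
  grid max=7 at (0,3)

(0,3) (1,0) (0,3)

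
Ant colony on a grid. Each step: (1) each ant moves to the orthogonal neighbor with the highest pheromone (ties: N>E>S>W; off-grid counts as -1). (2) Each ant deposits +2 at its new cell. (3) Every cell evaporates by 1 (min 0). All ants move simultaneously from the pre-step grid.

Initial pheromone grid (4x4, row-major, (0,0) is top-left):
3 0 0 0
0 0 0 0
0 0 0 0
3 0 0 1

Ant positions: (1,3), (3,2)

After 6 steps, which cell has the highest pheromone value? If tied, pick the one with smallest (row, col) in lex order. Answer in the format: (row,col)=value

Answer: (1,3)=5

Derivation:
Step 1: ant0:(1,3)->N->(0,3) | ant1:(3,2)->E->(3,3)
  grid max=2 at (0,0)
Step 2: ant0:(0,3)->S->(1,3) | ant1:(3,3)->N->(2,3)
  grid max=1 at (0,0)
Step 3: ant0:(1,3)->S->(2,3) | ant1:(2,3)->N->(1,3)
  grid max=2 at (1,3)
Step 4: ant0:(2,3)->N->(1,3) | ant1:(1,3)->S->(2,3)
  grid max=3 at (1,3)
Step 5: ant0:(1,3)->S->(2,3) | ant1:(2,3)->N->(1,3)
  grid max=4 at (1,3)
Step 6: ant0:(2,3)->N->(1,3) | ant1:(1,3)->S->(2,3)
  grid max=5 at (1,3)
Final grid:
  0 0 0 0
  0 0 0 5
  0 0 0 5
  0 0 0 0
Max pheromone 5 at (1,3)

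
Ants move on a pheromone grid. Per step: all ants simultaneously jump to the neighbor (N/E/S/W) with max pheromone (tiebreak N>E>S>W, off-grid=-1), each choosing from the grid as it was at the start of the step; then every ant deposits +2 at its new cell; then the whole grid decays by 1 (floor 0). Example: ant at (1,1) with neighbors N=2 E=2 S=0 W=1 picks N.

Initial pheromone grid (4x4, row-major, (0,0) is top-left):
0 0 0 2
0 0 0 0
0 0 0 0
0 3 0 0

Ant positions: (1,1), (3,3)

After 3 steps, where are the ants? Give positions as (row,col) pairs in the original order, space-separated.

Step 1: ant0:(1,1)->N->(0,1) | ant1:(3,3)->N->(2,3)
  grid max=2 at (3,1)
Step 2: ant0:(0,1)->E->(0,2) | ant1:(2,3)->N->(1,3)
  grid max=1 at (0,2)
Step 3: ant0:(0,2)->E->(0,3) | ant1:(1,3)->N->(0,3)
  grid max=3 at (0,3)

(0,3) (0,3)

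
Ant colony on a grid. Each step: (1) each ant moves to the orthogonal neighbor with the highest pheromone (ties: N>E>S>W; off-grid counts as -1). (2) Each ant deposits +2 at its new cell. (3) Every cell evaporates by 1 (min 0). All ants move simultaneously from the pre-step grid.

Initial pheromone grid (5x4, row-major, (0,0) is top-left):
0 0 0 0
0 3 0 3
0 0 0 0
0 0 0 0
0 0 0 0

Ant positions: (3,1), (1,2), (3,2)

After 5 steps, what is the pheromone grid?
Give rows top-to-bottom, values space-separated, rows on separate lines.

After step 1: ants at (2,1),(1,3),(2,2)
  0 0 0 0
  0 2 0 4
  0 1 1 0
  0 0 0 0
  0 0 0 0
After step 2: ants at (1,1),(0,3),(2,1)
  0 0 0 1
  0 3 0 3
  0 2 0 0
  0 0 0 0
  0 0 0 0
After step 3: ants at (2,1),(1,3),(1,1)
  0 0 0 0
  0 4 0 4
  0 3 0 0
  0 0 0 0
  0 0 0 0
After step 4: ants at (1,1),(0,3),(2,1)
  0 0 0 1
  0 5 0 3
  0 4 0 0
  0 0 0 0
  0 0 0 0
After step 5: ants at (2,1),(1,3),(1,1)
  0 0 0 0
  0 6 0 4
  0 5 0 0
  0 0 0 0
  0 0 0 0

0 0 0 0
0 6 0 4
0 5 0 0
0 0 0 0
0 0 0 0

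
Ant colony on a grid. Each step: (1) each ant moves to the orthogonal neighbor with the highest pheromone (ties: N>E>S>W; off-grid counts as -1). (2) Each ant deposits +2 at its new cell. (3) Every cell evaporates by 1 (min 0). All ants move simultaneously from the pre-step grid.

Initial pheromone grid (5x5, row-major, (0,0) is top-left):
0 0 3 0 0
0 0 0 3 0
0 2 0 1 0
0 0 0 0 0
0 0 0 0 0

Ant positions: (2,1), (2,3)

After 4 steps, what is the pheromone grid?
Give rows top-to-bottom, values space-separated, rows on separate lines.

After step 1: ants at (1,1),(1,3)
  0 0 2 0 0
  0 1 0 4 0
  0 1 0 0 0
  0 0 0 0 0
  0 0 0 0 0
After step 2: ants at (2,1),(0,3)
  0 0 1 1 0
  0 0 0 3 0
  0 2 0 0 0
  0 0 0 0 0
  0 0 0 0 0
After step 3: ants at (1,1),(1,3)
  0 0 0 0 0
  0 1 0 4 0
  0 1 0 0 0
  0 0 0 0 0
  0 0 0 0 0
After step 4: ants at (2,1),(0,3)
  0 0 0 1 0
  0 0 0 3 0
  0 2 0 0 0
  0 0 0 0 0
  0 0 0 0 0

0 0 0 1 0
0 0 0 3 0
0 2 0 0 0
0 0 0 0 0
0 0 0 0 0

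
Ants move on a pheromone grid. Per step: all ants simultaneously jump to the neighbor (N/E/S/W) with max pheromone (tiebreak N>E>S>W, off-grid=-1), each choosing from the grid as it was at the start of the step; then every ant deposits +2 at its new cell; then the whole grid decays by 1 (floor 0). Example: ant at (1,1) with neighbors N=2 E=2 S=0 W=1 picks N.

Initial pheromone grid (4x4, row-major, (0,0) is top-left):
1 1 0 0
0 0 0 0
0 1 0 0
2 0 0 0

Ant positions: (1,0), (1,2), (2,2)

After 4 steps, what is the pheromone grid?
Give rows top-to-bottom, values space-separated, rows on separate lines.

After step 1: ants at (0,0),(0,2),(2,1)
  2 0 1 0
  0 0 0 0
  0 2 0 0
  1 0 0 0
After step 2: ants at (0,1),(0,3),(1,1)
  1 1 0 1
  0 1 0 0
  0 1 0 0
  0 0 0 0
After step 3: ants at (1,1),(1,3),(0,1)
  0 2 0 0
  0 2 0 1
  0 0 0 0
  0 0 0 0
After step 4: ants at (0,1),(0,3),(1,1)
  0 3 0 1
  0 3 0 0
  0 0 0 0
  0 0 0 0

0 3 0 1
0 3 0 0
0 0 0 0
0 0 0 0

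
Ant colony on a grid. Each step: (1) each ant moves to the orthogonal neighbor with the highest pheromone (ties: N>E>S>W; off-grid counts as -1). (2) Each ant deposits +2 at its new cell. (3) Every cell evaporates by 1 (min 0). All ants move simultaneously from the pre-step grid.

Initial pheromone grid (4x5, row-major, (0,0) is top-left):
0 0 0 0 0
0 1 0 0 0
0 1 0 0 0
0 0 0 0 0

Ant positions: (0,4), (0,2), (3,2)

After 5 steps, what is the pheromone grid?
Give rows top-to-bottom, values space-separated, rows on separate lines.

After step 1: ants at (1,4),(0,3),(2,2)
  0 0 0 1 0
  0 0 0 0 1
  0 0 1 0 0
  0 0 0 0 0
After step 2: ants at (0,4),(0,4),(1,2)
  0 0 0 0 3
  0 0 1 0 0
  0 0 0 0 0
  0 0 0 0 0
After step 3: ants at (1,4),(1,4),(0,2)
  0 0 1 0 2
  0 0 0 0 3
  0 0 0 0 0
  0 0 0 0 0
After step 4: ants at (0,4),(0,4),(0,3)
  0 0 0 1 5
  0 0 0 0 2
  0 0 0 0 0
  0 0 0 0 0
After step 5: ants at (1,4),(1,4),(0,4)
  0 0 0 0 6
  0 0 0 0 5
  0 0 0 0 0
  0 0 0 0 0

0 0 0 0 6
0 0 0 0 5
0 0 0 0 0
0 0 0 0 0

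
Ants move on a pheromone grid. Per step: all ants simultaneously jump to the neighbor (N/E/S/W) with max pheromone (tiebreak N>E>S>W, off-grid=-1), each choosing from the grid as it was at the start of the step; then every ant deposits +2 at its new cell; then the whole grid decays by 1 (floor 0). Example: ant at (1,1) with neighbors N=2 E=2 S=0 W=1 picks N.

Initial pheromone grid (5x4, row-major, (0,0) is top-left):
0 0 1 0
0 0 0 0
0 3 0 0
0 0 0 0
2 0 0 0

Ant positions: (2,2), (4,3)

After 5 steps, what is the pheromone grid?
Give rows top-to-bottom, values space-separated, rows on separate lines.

After step 1: ants at (2,1),(3,3)
  0 0 0 0
  0 0 0 0
  0 4 0 0
  0 0 0 1
  1 0 0 0
After step 2: ants at (1,1),(2,3)
  0 0 0 0
  0 1 0 0
  0 3 0 1
  0 0 0 0
  0 0 0 0
After step 3: ants at (2,1),(1,3)
  0 0 0 0
  0 0 0 1
  0 4 0 0
  0 0 0 0
  0 0 0 0
After step 4: ants at (1,1),(0,3)
  0 0 0 1
  0 1 0 0
  0 3 0 0
  0 0 0 0
  0 0 0 0
After step 5: ants at (2,1),(1,3)
  0 0 0 0
  0 0 0 1
  0 4 0 0
  0 0 0 0
  0 0 0 0

0 0 0 0
0 0 0 1
0 4 0 0
0 0 0 0
0 0 0 0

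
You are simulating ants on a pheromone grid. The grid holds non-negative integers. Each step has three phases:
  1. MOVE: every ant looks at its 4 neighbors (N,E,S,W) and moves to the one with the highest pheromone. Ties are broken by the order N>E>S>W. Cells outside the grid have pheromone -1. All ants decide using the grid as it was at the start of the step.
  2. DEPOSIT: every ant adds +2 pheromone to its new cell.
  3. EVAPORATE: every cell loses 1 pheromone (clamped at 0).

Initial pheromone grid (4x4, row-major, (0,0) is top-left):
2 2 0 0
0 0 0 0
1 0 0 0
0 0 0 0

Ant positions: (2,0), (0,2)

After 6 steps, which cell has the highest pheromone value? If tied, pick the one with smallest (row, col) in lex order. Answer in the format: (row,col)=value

Step 1: ant0:(2,0)->N->(1,0) | ant1:(0,2)->W->(0,1)
  grid max=3 at (0,1)
Step 2: ant0:(1,0)->N->(0,0) | ant1:(0,1)->W->(0,0)
  grid max=4 at (0,0)
Step 3: ant0:(0,0)->E->(0,1) | ant1:(0,0)->E->(0,1)
  grid max=5 at (0,1)
Step 4: ant0:(0,1)->W->(0,0) | ant1:(0,1)->W->(0,0)
  grid max=6 at (0,0)
Step 5: ant0:(0,0)->E->(0,1) | ant1:(0,0)->E->(0,1)
  grid max=7 at (0,1)
Step 6: ant0:(0,1)->W->(0,0) | ant1:(0,1)->W->(0,0)
  grid max=8 at (0,0)
Final grid:
  8 6 0 0
  0 0 0 0
  0 0 0 0
  0 0 0 0
Max pheromone 8 at (0,0)

Answer: (0,0)=8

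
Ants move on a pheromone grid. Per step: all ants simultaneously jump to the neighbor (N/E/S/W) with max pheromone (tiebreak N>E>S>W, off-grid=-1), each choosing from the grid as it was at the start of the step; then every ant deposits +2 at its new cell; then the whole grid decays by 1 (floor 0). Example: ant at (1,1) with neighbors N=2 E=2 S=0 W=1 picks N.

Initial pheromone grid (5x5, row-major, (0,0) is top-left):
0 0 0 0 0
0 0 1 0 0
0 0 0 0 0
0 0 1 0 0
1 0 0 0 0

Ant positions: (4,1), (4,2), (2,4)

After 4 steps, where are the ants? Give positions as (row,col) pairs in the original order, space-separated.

Step 1: ant0:(4,1)->W->(4,0) | ant1:(4,2)->N->(3,2) | ant2:(2,4)->N->(1,4)
  grid max=2 at (3,2)
Step 2: ant0:(4,0)->N->(3,0) | ant1:(3,2)->N->(2,2) | ant2:(1,4)->N->(0,4)
  grid max=1 at (0,4)
Step 3: ant0:(3,0)->S->(4,0) | ant1:(2,2)->S->(3,2) | ant2:(0,4)->S->(1,4)
  grid max=2 at (3,2)
Step 4: ant0:(4,0)->N->(3,0) | ant1:(3,2)->N->(2,2) | ant2:(1,4)->N->(0,4)
  grid max=1 at (0,4)

(3,0) (2,2) (0,4)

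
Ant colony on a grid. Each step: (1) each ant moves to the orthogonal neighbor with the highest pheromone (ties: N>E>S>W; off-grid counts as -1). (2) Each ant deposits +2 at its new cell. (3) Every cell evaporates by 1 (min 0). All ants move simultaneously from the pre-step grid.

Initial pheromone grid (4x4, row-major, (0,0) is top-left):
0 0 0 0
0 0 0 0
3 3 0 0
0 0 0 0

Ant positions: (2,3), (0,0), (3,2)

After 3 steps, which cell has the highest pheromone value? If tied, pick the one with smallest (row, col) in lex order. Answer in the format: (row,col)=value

Step 1: ant0:(2,3)->N->(1,3) | ant1:(0,0)->E->(0,1) | ant2:(3,2)->N->(2,2)
  grid max=2 at (2,0)
Step 2: ant0:(1,3)->N->(0,3) | ant1:(0,1)->E->(0,2) | ant2:(2,2)->W->(2,1)
  grid max=3 at (2,1)
Step 3: ant0:(0,3)->W->(0,2) | ant1:(0,2)->E->(0,3) | ant2:(2,1)->W->(2,0)
  grid max=2 at (0,2)
Final grid:
  0 0 2 2
  0 0 0 0
  2 2 0 0
  0 0 0 0
Max pheromone 2 at (0,2)

Answer: (0,2)=2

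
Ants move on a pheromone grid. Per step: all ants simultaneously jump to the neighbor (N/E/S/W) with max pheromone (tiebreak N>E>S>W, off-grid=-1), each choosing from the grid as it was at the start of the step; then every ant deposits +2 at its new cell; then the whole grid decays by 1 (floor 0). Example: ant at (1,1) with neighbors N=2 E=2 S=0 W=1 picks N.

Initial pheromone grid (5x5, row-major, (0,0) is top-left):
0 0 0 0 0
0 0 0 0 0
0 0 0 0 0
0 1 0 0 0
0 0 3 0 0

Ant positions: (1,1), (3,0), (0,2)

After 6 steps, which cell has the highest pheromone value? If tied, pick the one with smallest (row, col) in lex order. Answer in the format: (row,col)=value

Answer: (0,4)=5

Derivation:
Step 1: ant0:(1,1)->N->(0,1) | ant1:(3,0)->E->(3,1) | ant2:(0,2)->E->(0,3)
  grid max=2 at (3,1)
Step 2: ant0:(0,1)->E->(0,2) | ant1:(3,1)->N->(2,1) | ant2:(0,3)->E->(0,4)
  grid max=1 at (0,2)
Step 3: ant0:(0,2)->E->(0,3) | ant1:(2,1)->S->(3,1) | ant2:(0,4)->S->(1,4)
  grid max=2 at (3,1)
Step 4: ant0:(0,3)->E->(0,4) | ant1:(3,1)->N->(2,1) | ant2:(1,4)->N->(0,4)
  grid max=3 at (0,4)
Step 5: ant0:(0,4)->S->(1,4) | ant1:(2,1)->S->(3,1) | ant2:(0,4)->S->(1,4)
  grid max=3 at (1,4)
Step 6: ant0:(1,4)->N->(0,4) | ant1:(3,1)->N->(2,1) | ant2:(1,4)->N->(0,4)
  grid max=5 at (0,4)
Final grid:
  0 0 0 0 5
  0 0 0 0 2
  0 1 0 0 0
  0 1 0 0 0
  0 0 0 0 0
Max pheromone 5 at (0,4)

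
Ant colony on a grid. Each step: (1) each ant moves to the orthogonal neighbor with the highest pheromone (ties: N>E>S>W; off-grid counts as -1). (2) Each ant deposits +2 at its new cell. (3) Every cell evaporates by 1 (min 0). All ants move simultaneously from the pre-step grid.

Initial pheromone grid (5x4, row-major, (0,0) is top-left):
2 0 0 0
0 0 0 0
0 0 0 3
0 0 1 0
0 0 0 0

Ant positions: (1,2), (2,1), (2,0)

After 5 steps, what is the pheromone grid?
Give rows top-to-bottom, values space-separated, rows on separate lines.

After step 1: ants at (0,2),(1,1),(1,0)
  1 0 1 0
  1 1 0 0
  0 0 0 2
  0 0 0 0
  0 0 0 0
After step 2: ants at (0,3),(1,0),(0,0)
  2 0 0 1
  2 0 0 0
  0 0 0 1
  0 0 0 0
  0 0 0 0
After step 3: ants at (1,3),(0,0),(1,0)
  3 0 0 0
  3 0 0 1
  0 0 0 0
  0 0 0 0
  0 0 0 0
After step 4: ants at (0,3),(1,0),(0,0)
  4 0 0 1
  4 0 0 0
  0 0 0 0
  0 0 0 0
  0 0 0 0
After step 5: ants at (1,3),(0,0),(1,0)
  5 0 0 0
  5 0 0 1
  0 0 0 0
  0 0 0 0
  0 0 0 0

5 0 0 0
5 0 0 1
0 0 0 0
0 0 0 0
0 0 0 0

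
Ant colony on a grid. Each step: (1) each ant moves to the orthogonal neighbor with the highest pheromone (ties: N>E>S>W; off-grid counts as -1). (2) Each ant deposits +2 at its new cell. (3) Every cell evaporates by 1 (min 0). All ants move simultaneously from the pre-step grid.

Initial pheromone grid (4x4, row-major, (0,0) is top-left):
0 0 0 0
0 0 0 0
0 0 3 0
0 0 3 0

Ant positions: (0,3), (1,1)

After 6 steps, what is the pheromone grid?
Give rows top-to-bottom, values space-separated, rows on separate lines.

After step 1: ants at (1,3),(0,1)
  0 1 0 0
  0 0 0 1
  0 0 2 0
  0 0 2 0
After step 2: ants at (0,3),(0,2)
  0 0 1 1
  0 0 0 0
  0 0 1 0
  0 0 1 0
After step 3: ants at (0,2),(0,3)
  0 0 2 2
  0 0 0 0
  0 0 0 0
  0 0 0 0
After step 4: ants at (0,3),(0,2)
  0 0 3 3
  0 0 0 0
  0 0 0 0
  0 0 0 0
After step 5: ants at (0,2),(0,3)
  0 0 4 4
  0 0 0 0
  0 0 0 0
  0 0 0 0
After step 6: ants at (0,3),(0,2)
  0 0 5 5
  0 0 0 0
  0 0 0 0
  0 0 0 0

0 0 5 5
0 0 0 0
0 0 0 0
0 0 0 0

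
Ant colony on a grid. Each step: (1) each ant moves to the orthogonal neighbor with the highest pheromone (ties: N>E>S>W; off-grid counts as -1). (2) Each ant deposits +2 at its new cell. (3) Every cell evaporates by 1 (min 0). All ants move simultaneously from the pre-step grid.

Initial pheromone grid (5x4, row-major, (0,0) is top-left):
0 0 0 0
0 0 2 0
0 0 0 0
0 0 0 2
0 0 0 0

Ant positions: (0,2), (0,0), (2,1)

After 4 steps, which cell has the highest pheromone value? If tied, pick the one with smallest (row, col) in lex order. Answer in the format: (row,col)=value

Step 1: ant0:(0,2)->S->(1,2) | ant1:(0,0)->E->(0,1) | ant2:(2,1)->N->(1,1)
  grid max=3 at (1,2)
Step 2: ant0:(1,2)->W->(1,1) | ant1:(0,1)->S->(1,1) | ant2:(1,1)->E->(1,2)
  grid max=4 at (1,1)
Step 3: ant0:(1,1)->E->(1,2) | ant1:(1,1)->E->(1,2) | ant2:(1,2)->W->(1,1)
  grid max=7 at (1,2)
Step 4: ant0:(1,2)->W->(1,1) | ant1:(1,2)->W->(1,1) | ant2:(1,1)->E->(1,2)
  grid max=8 at (1,1)
Final grid:
  0 0 0 0
  0 8 8 0
  0 0 0 0
  0 0 0 0
  0 0 0 0
Max pheromone 8 at (1,1)

Answer: (1,1)=8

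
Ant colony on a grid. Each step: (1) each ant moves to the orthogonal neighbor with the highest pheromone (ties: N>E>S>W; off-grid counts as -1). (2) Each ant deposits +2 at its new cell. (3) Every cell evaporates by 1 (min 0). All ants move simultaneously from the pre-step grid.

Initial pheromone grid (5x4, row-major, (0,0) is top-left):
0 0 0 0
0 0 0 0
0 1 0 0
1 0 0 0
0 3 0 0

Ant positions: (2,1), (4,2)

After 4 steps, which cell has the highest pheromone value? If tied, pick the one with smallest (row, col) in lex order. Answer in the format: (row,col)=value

Answer: (4,1)=3

Derivation:
Step 1: ant0:(2,1)->N->(1,1) | ant1:(4,2)->W->(4,1)
  grid max=4 at (4,1)
Step 2: ant0:(1,1)->N->(0,1) | ant1:(4,1)->N->(3,1)
  grid max=3 at (4,1)
Step 3: ant0:(0,1)->E->(0,2) | ant1:(3,1)->S->(4,1)
  grid max=4 at (4,1)
Step 4: ant0:(0,2)->E->(0,3) | ant1:(4,1)->N->(3,1)
  grid max=3 at (4,1)
Final grid:
  0 0 0 1
  0 0 0 0
  0 0 0 0
  0 1 0 0
  0 3 0 0
Max pheromone 3 at (4,1)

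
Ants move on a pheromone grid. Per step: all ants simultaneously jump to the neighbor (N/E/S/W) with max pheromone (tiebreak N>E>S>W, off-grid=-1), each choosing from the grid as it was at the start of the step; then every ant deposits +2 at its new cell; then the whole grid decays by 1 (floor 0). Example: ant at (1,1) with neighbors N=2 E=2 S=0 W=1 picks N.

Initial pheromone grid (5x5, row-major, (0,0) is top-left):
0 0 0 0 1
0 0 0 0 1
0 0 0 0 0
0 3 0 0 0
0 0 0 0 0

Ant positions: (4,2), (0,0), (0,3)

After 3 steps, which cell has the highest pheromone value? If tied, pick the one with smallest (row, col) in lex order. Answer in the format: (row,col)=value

Step 1: ant0:(4,2)->N->(3,2) | ant1:(0,0)->E->(0,1) | ant2:(0,3)->E->(0,4)
  grid max=2 at (0,4)
Step 2: ant0:(3,2)->W->(3,1) | ant1:(0,1)->E->(0,2) | ant2:(0,4)->S->(1,4)
  grid max=3 at (3,1)
Step 3: ant0:(3,1)->N->(2,1) | ant1:(0,2)->E->(0,3) | ant2:(1,4)->N->(0,4)
  grid max=2 at (0,4)
Final grid:
  0 0 0 1 2
  0 0 0 0 0
  0 1 0 0 0
  0 2 0 0 0
  0 0 0 0 0
Max pheromone 2 at (0,4)

Answer: (0,4)=2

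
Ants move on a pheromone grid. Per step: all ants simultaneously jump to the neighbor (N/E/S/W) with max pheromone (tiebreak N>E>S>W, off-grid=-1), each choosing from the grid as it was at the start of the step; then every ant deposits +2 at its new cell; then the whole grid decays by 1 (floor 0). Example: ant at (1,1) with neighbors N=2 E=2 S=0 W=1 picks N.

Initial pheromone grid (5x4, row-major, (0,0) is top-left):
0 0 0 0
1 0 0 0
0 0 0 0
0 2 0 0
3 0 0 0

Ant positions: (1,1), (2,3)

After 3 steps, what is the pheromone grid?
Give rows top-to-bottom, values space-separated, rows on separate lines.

After step 1: ants at (1,0),(1,3)
  0 0 0 0
  2 0 0 1
  0 0 0 0
  0 1 0 0
  2 0 0 0
After step 2: ants at (0,0),(0,3)
  1 0 0 1
  1 0 0 0
  0 0 0 0
  0 0 0 0
  1 0 0 0
After step 3: ants at (1,0),(1,3)
  0 0 0 0
  2 0 0 1
  0 0 0 0
  0 0 0 0
  0 0 0 0

0 0 0 0
2 0 0 1
0 0 0 0
0 0 0 0
0 0 0 0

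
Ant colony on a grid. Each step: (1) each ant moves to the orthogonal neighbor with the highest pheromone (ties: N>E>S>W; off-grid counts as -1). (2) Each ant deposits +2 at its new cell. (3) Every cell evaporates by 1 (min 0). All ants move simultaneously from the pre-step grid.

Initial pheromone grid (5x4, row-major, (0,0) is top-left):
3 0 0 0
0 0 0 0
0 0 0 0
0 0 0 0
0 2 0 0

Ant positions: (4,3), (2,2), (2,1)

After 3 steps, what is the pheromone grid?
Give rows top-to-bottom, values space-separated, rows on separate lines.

After step 1: ants at (3,3),(1,2),(1,1)
  2 0 0 0
  0 1 1 0
  0 0 0 0
  0 0 0 1
  0 1 0 0
After step 2: ants at (2,3),(1,1),(1,2)
  1 0 0 0
  0 2 2 0
  0 0 0 1
  0 0 0 0
  0 0 0 0
After step 3: ants at (1,3),(1,2),(1,1)
  0 0 0 0
  0 3 3 1
  0 0 0 0
  0 0 0 0
  0 0 0 0

0 0 0 0
0 3 3 1
0 0 0 0
0 0 0 0
0 0 0 0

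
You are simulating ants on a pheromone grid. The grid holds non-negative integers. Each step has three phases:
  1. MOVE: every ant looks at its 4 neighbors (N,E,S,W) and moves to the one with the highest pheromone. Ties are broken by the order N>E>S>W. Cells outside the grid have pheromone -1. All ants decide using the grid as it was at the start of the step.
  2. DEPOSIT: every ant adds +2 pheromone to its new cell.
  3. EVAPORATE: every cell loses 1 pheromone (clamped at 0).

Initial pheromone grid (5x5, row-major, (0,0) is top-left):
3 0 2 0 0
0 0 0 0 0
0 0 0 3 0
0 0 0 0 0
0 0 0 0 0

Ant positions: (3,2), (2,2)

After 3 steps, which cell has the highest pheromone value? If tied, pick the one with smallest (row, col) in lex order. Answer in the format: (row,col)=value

Answer: (2,3)=6

Derivation:
Step 1: ant0:(3,2)->N->(2,2) | ant1:(2,2)->E->(2,3)
  grid max=4 at (2,3)
Step 2: ant0:(2,2)->E->(2,3) | ant1:(2,3)->W->(2,2)
  grid max=5 at (2,3)
Step 3: ant0:(2,3)->W->(2,2) | ant1:(2,2)->E->(2,3)
  grid max=6 at (2,3)
Final grid:
  0 0 0 0 0
  0 0 0 0 0
  0 0 3 6 0
  0 0 0 0 0
  0 0 0 0 0
Max pheromone 6 at (2,3)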